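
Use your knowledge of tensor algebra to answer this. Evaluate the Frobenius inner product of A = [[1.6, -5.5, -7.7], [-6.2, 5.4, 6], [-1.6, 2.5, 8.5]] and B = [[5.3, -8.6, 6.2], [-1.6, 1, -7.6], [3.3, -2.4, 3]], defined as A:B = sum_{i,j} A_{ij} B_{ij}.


A:B = sum over all i,j of A_{ij} * B_{ij}.
Row 1: 1.6*5.3=8.48, -5.5*-8.6=47.3, -7.7*6.2=-47.74 => row sum = 8.04
Row 2: -6.2*-1.6=9.92, 5.4*1=5.4, 6*-7.6=-45.6 => row sum = -30.28
Row 3: -1.6*3.3=-5.28, 2.5*-2.4=-6, 8.5*3=25.5 => row sum = 14.22
Total = 8.04 + -30.28 + 14.22 = -8.02

-8.02


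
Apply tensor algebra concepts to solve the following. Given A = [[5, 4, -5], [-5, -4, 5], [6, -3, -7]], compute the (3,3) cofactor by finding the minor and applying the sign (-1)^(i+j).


To find cofactor C_{33}, delete row 3 and column 3.
The resulting 2x2 submatrix is: [[5, 4], [-5, -4]]
Minor M_{33} = 5*-4 - 4*-5
  = -20 - -20 = 0
Sign = (-1)^(3+3) = (-1)^6 = 1
Cofactor C_{33} = 1 * 0 = 0

0


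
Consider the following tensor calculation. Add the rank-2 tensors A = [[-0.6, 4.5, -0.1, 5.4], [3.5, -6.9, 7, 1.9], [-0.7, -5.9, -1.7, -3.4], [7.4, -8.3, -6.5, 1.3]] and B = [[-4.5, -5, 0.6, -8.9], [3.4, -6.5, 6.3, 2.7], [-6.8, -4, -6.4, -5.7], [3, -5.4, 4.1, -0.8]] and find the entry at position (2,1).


Tensor addition is component-wise: (A + B)_{ij} = A_{ij} + B_{ij}.
A_{21} = 3.5
B_{21} = 3.4
(A + B)_{21} = 3.5 + 3.4 = 6.9

6.9


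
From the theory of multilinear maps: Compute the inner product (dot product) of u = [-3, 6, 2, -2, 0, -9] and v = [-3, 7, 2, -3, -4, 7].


The inner product u . v = sum of u_i * v_i.
Term-by-term: -3 * -3, 6 * 7, 2 * 2, -2 * -3, 0 * -4, -9 * 7
Products: 9, 42, 4, 6, 0, -63
Sum = 9 + 42 + 4 + 6 + 0 + -63 = -2

-2


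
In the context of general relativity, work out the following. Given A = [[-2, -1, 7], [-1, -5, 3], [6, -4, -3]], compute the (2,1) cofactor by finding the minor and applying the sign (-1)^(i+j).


To find cofactor C_{21}, delete row 2 and column 1.
The resulting 2x2 submatrix is: [[-1, 7], [-4, -3]]
Minor M_{21} = -1*-3 - 7*-4
  = 3 - -28 = 31
Sign = (-1)^(2+1) = (-1)^3 = -1
Cofactor C_{21} = -1 * 31 = -31

-31


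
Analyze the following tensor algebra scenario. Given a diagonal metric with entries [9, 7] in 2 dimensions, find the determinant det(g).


For a diagonal metric, the determinant is the product of diagonal entries.
Diagonal entries: 9, 7
det(g) = 9 * 7 = 63

63


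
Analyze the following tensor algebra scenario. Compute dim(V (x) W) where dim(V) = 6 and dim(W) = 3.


The dimension of a tensor product is the product of dimensions.
dim(V) = 6, dim(W) = 3
dim(V (x) W) = 6 * 3 = 18

18


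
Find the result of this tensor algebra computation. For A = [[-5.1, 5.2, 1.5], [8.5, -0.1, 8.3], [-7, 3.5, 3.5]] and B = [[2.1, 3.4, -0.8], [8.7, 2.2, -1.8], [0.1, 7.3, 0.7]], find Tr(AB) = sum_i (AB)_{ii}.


Tr(AB) = sum_i (AB)_{ii} where (AB)_{ii} = sum_k A_{ik} B_{ki}.
(AB)_{11} = -5.1*2.1 + 5.2*8.7 + 1.5*0.1 = 34.68
(AB)_{22} = 8.5*3.4 + -0.1*2.2 + 8.3*7.3 = 89.27
(AB)_{33} = -7*-0.8 + 3.5*-1.8 + 3.5*0.7 = 1.75
Tr(AB) = 34.68 + 89.27 + 1.75 = 125.7

125.7


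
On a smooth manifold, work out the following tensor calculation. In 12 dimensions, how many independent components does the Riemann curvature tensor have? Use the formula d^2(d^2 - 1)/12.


The Riemann tensor in d dimensions has d^2(d^2 - 1)/12 independent components.
d = 12, so d^2 = 144
d^2 - 1 = 143
d^2(d^2 - 1) = 144 * 143 = 20592
Divide by 12: 20592 / 12 = 1716

1716


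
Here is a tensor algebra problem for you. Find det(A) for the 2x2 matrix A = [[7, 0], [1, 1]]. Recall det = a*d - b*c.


For a 2x2 matrix [[a, b], [c, d]], det = a*d - b*c.
a = 7, b = 0, c = 1, d = 1
a*d = 7 * 1 = 7
b*c = 0 * 1 = 0
det = 7 - 0 = 7

7


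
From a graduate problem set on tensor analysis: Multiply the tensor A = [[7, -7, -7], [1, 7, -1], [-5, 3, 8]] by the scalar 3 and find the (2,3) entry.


Scalar multiplication: (cA)_{ij} = c * A_{ij}.
c = 3
A_{23} = -1
(cA)_{23} = 3 * -1 = -3

-3


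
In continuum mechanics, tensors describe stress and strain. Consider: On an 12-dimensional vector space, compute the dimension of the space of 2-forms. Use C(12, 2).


The dimension of the space of p-forms on an n-dimensional space is C(n, p).
n = 12, p = 2
C(12, 2) = 12! / (2! * 10!) = 66

66


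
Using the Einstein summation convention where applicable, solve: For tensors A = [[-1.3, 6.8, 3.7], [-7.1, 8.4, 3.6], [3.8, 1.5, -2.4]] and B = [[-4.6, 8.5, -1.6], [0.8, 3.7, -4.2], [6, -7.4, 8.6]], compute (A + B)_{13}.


Tensor addition is component-wise: (A + B)_{ij} = A_{ij} + B_{ij}.
A_{13} = 3.7
B_{13} = -1.6
(A + B)_{13} = 3.7 + -1.6 = 2.1

2.1


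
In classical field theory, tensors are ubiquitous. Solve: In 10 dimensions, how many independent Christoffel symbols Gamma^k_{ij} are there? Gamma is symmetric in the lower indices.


Christoffel symbols Gamma^k_{ij} are symmetric in i,j, so there are d * d(d+1)/2 independent symbols.
d = 10
d(d+1)/2 = 10 * 11 / 2 = 55
Total = 10 * 55 = 550

550


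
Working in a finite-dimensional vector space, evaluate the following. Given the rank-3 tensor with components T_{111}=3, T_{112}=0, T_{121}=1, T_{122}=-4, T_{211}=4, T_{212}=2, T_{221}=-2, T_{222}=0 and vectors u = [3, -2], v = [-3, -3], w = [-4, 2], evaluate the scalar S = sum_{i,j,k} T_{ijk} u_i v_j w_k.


S = sum over i,j,k of T_{ijk} u_i v_j w_k. Expanding all 8 terms:
T_{111}*u_1*v_1*w_1 = 3*3*-3*-4 = 108  (running total: 108)
T_{112}*u_1*v_1*w_2 = 0*3*-3*2 = 0  (running total: 108)
T_{121}*u_1*v_2*w_1 = 1*3*-3*-4 = 36  (running total: 144)
T_{122}*u_1*v_2*w_2 = -4*3*-3*2 = 72  (running total: 216)
T_{211}*u_2*v_1*w_1 = 4*-2*-3*-4 = -96  (running total: 120)
T_{212}*u_2*v_1*w_2 = 2*-2*-3*2 = 24  (running total: 144)
T_{221}*u_2*v_2*w_1 = -2*-2*-3*-4 = 48  (running total: 192)
T_{222}*u_2*v_2*w_2 = 0*-2*-3*2 = 0  (running total: 192)
S = 192

192


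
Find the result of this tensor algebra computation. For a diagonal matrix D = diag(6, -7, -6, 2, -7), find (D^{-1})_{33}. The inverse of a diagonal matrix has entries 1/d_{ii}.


For a diagonal matrix, the inverse has entries (D^{-1})_{ii} = 1/d_{ii}.
The diagonal entries are: d_{11} = 6, d_{22} = -7, d_{33} = -6, d_{44} = 2, d_{55} = -7
We need (D^{-1})_{33} = 1/d_{33} = 1/-6 = -1/6

-1/6


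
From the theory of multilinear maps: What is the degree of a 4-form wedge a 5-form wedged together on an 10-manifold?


The degree of a wedge product is the sum of the degrees of the individual forms.
Degrees: 4, 5
Total degree = 4 + 5 = 9

9


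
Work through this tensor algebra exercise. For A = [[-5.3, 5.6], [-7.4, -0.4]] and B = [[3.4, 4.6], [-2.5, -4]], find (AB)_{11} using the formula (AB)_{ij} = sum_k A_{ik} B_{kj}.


(AB)_{ij} = sum_k A_{ik} B_{kj}.
For i=1, j=1:
A_{11} * B_{11} = -5.3 * 3.4 = -18.02
A_{12} * B_{21} = 5.6 * -2.5 = -14
Sum = -18.02 + -14 = -32.02

-32.02


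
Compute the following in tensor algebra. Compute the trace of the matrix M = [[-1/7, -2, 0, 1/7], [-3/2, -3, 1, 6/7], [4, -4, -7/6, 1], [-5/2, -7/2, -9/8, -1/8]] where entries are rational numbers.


The trace is the sum of diagonal entries.
Diagonal: M[1,1] = -1/7, M[2,2] = -3, M[3,3] = -7/6, M[4,4] = -1/8
Tr(M) = -1/7 + -3 + -7/6 + -1/8
Computing step by step:
After adding M[1,1]: -1/7
After adding M[2,2]: -22/7
After adding M[3,3]: -181/42
After adding M[4,4]: -745/168
Tr(M) = -745/168

-745/168


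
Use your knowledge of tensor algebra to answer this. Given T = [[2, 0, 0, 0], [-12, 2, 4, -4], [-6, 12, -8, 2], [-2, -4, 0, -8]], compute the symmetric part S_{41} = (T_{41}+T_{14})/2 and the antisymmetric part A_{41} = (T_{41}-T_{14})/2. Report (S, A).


T_{41} = -2
T_{14} = 0
S_{41} = (-2 + 0)/2 = -2/2 = -1
A_{41} = (-2 - 0)/2 = -2/2 = -1
Check: S + A = -1 + -1 = -2 = T_{41}.

(-1, -1)


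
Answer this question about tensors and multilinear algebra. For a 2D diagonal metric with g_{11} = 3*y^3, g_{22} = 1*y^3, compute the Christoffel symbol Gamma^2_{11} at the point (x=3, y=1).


For a diagonal metric, Gamma^k_{ij} = (1/2) g^{kk} (dg_{ik}/dx_j + dg_{jk}/dx_i - dg_{ij}/dx_k).
The metric is diagonal, so g_{ab} = 0 for a != b.
At the given point: g_{11} = 3, g_{22} = 1
g^{22} = 1/1
dg_{12}/dx_1 = 0 (off-diagonal)
dg_{12}/dx_1 = 0 (off-diagonal)
dg_{11}/dx_2 = dg_{11}/dx_2 = 9
Numerator = 0 + 0 - 9 = -9
Gamma^2_{11} = -9 / (2 * 1) = -9/2

-9/2


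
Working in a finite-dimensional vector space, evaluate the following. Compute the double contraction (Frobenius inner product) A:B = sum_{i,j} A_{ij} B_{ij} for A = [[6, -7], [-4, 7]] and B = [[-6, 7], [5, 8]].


A:B = sum over all i,j of A_{ij} * B_{ij}.
Row 1: 6*-6=-36, -7*7=-49 => row sum = -85
Row 2: -4*5=-20, 7*8=56 => row sum = 36
Total = -85 + 36 = -49

-49


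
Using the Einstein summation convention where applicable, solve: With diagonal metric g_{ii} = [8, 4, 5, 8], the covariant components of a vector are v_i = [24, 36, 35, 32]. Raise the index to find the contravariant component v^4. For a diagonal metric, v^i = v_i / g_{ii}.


To raise an index with a diagonal metric: v^i = v_i / g_{ii}.
For index 4: v_4 = 32, g_{44} = 8
v^4 = 32 / 8 = 4

4


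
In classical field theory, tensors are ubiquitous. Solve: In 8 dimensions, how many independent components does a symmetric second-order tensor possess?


A symmetric rank-2 tensor in d dimensions has d(d+1)/2 independent components.
d = 8
d(d+1)/2 = 8 * 9 / 2 = 72 / 2 = 36

36


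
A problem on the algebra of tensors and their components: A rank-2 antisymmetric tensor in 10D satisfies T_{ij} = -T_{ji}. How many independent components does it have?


An antisymmetric rank-2 tensor satisfies A_{ij} = -A_{ji}, so diagonal entries are zero.
The independent components are the upper-triangular entries: C(n, 2) = n(n-1)/2.
n = 10
C(10, 2) = 10 * 9 / 2 = 90 / 2 = 45

45


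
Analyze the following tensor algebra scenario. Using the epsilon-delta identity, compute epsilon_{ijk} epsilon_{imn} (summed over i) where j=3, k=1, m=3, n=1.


Using the identity: epsilon_{ijk} epsilon_{imn} = delta_{jm} delta_{kn} - delta_{jn} delta_{km}.
delta_{33} = 1
delta_{11} = 1
delta_{31} = 0
delta_{13} = 0
Result = 1 * 1 - 0 * 0 = 1 - 0 = 1

1


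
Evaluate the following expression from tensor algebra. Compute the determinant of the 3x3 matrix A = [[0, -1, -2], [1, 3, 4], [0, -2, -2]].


Expanding along the first row, det(A) = a11*M_11 - a12*M_12 + a13*M_13, where M_1j is the (1,j) minor.
Minor M_11 = 3*-2 - 4*-2 = 2
Minor M_12 = 1*-2 - 4*0 = -2
Minor M_13 = 1*-2 - 3*0 = -2
det = 0*(2) - -1*(-2) + -2*(-2)
    = 0 - 2 + 4
    = 2

2


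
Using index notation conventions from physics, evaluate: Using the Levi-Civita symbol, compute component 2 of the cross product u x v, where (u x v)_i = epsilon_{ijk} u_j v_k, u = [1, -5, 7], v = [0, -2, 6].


(u x v)_2 = sum_{j,k} epsilon_{2jk} u_j v_k. Only permutations of (1,2,3) contribute; the two non-zero terms are:
eps_{213} u_1 v_3 = -1 * 1 * 6 = -6
eps_{231} u_3 v_1 = 1 * 7 * 0 = 0
(u x v)_2 = -6

-6


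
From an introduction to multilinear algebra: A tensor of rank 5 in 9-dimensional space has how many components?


The number of components of a rank-r tensor in d dimensions is d^r.
Here d = 9 and r = 5.
9^5 = 59049

59049


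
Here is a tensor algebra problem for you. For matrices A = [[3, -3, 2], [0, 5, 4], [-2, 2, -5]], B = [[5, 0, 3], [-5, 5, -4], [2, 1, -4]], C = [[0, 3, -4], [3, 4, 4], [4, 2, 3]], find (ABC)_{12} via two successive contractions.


(ABC)_{12} = sum_m (AB)_{1m} C_{m2}. First compute row 1 of AB.
(AB)_{11} = 3*5 + -3*-5 + 2*2 = 34
(AB)_{12} = 3*0 + -3*5 + 2*1 = -13
(AB)_{13} = 3*3 + -3*-4 + 2*-4 = 13
Now contract with column 2 of C:
(AB)_{11} * C_{12} = 34 * 3 = 102
(AB)_{12} * C_{22} = -13 * 4 = -52
(AB)_{13} * C_{32} = 13 * 2 = 26
(ABC)_{12} = 102 + -52 + 26 = 76

76


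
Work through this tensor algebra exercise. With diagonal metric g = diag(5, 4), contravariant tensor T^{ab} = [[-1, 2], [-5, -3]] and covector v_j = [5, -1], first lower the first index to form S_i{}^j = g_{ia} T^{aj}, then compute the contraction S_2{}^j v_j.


Step 1: lower the first index. For a diagonal metric, g_{ia} T^{aj} = g_{ii} T^{ij} (no sum on i).
g_{22} = 4
S_2{}^1 = 4 * T^{21} = 4 * -5 = -20
S_2{}^2 = 4 * T^{22} = 4 * -3 = -12
Step 2: contract S_2{}^j with v_j.
S_2{}^1 * v_1 = -20 * 5 = -100
S_2{}^2 * v_2 = -12 * -1 = 12
Result = -100 + 12 = -88

-88


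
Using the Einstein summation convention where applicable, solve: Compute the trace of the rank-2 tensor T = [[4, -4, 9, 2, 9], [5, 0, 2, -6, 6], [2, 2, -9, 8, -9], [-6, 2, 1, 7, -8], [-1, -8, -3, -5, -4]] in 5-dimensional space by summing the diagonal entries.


The contraction (trace) of a rank-2 tensor is the sum of its diagonal elements.
Diagonal entries: A[1,1] = 4, A[2,2] = 0, A[3,3] = -9, A[4,4] = 7, A[5,5] = -4
Tr(A) = 4 + 0 + -9 + 7 + -4 = -2

-2


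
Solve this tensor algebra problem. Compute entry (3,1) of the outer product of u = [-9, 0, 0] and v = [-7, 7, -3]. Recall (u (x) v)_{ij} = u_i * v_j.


The outer product entry T_{ij} = u_i * v_j.
We need i=3, j=1.
u_3 = 0, v_1 = -7
T_{3,1} = 0 * -7 = 0

0


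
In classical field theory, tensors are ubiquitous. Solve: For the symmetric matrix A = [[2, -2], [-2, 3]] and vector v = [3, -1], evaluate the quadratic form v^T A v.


First compute Av:
(Av)_1 = 2*3 + -2*-1 = 8
(Av)_2 = -2*3 + 3*-1 = -9
Av = [8, -9]
Then v^T (Av) = 3*8 + -1*-9
= 24 + 9 = 33

33


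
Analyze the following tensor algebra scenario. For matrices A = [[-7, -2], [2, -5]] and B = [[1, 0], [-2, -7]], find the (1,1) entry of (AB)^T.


(AB)^T_{ij} = (AB)_{ji} = sum_k A_{jk} B_{ki}.
For i=1, j=1 we need (AB)_{11}:
A_{11} * B_{11} = -7 * 1 = -7
A_{12} * B_{21} = -2 * -2 = 4
Sum = -7 + 4 = -3

-3


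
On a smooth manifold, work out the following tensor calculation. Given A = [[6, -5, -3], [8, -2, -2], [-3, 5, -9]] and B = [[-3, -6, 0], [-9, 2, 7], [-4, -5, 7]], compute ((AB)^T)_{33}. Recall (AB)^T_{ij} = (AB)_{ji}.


(AB)^T_{ij} = (AB)_{ji} = sum_k A_{jk} B_{ki}.
For i=3, j=3 we need (AB)_{33}:
A_{31} * B_{13} = -3 * 0 = 0
A_{32} * B_{23} = 5 * 7 = 35
A_{33} * B_{33} = -9 * 7 = -63
Sum = 0 + 35 + -63 = -28

-28


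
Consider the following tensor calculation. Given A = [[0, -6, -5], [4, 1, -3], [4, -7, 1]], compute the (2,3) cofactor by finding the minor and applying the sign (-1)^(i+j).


To find cofactor C_{23}, delete row 2 and column 3.
The resulting 2x2 submatrix is: [[0, -6], [4, -7]]
Minor M_{23} = 0*-7 - -6*4
  = 0 - -24 = 24
Sign = (-1)^(2+3) = (-1)^5 = -1
Cofactor C_{23} = -1 * 24 = -24

-24


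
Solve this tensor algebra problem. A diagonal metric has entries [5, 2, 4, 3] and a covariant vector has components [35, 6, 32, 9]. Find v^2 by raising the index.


To raise an index with a diagonal metric: v^i = v_i / g_{ii}.
For index 2: v_2 = 6, g_{22} = 2
v^2 = 6 / 2 = 3

3


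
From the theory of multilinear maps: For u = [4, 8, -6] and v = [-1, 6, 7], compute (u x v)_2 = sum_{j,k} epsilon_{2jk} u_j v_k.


(u x v)_2 = sum_{j,k} epsilon_{2jk} u_j v_k. Only permutations of (1,2,3) contribute; the two non-zero terms are:
eps_{213} u_1 v_3 = -1 * 4 * 7 = -28
eps_{231} u_3 v_1 = 1 * -6 * -1 = 6
(u x v)_2 = -22

-22


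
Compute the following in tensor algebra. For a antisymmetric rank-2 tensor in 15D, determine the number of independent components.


A antisymmetric rank-2 tensor in d dimensions has d(d-1)/2 independent components.
d = 15
d(d-1)/2 = 15 * 14 / 2 = 210 / 2 = 105

105


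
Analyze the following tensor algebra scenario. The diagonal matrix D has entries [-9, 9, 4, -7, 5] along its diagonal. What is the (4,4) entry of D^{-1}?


For a diagonal matrix, the inverse has entries (D^{-1})_{ii} = 1/d_{ii}.
The diagonal entries are: d_{11} = -9, d_{22} = 9, d_{33} = 4, d_{44} = -7, d_{55} = 5
We need (D^{-1})_{44} = 1/d_{44} = 1/-7 = -1/7

-1/7


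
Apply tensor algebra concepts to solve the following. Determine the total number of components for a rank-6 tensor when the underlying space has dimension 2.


The number of components of a rank-r tensor in d dimensions is d^r.
Here d = 2 and r = 6.
2^6 = 64

64


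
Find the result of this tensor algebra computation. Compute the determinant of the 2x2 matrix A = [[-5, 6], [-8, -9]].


For a 2x2 matrix [[a, b], [c, d]], det = a*d - b*c.
a = -5, b = 6, c = -8, d = -9
a*d = -5 * -9 = 45
b*c = 6 * -8 = -48
det = 45 - -48 = 93

93


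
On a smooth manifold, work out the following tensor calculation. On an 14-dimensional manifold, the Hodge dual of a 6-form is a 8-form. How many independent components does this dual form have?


The Hodge dual of a p-form on an n-dimensional manifold is an (n-p)-form.
n = 14, p = 6, so dual degree = 14 - 6 = 8
The number of components is C(n, n-p) = C(14, 8) = 3003

3003


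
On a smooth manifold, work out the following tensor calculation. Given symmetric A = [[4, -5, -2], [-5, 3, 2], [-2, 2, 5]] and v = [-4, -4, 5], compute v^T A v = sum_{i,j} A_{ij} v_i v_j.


First compute Av:
(Av)_1 = 4*-4 + -5*-4 + -2*5 = -6
(Av)_2 = -5*-4 + 3*-4 + 2*5 = 18
(Av)_3 = -2*-4 + 2*-4 + 5*5 = 25
Av = [-6, 18, 25]
Then v^T (Av) = -4*-6 + -4*18 + 5*25
= 24 + -72 + 125 = 77

77


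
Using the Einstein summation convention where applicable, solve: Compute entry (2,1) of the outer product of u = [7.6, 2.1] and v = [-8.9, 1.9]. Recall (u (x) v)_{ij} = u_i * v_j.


The outer product entry T_{ij} = u_i * v_j.
We need i=2, j=1.
u_2 = 2.1, v_1 = -8.9
T_{2,1} = 2.1 * -8.9 = -18.69

-18.69


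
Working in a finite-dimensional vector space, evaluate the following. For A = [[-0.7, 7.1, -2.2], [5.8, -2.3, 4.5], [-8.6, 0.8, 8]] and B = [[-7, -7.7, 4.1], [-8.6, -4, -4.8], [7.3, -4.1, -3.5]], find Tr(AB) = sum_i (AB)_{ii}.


Tr(AB) = sum_i (AB)_{ii} where (AB)_{ii} = sum_k A_{ik} B_{ki}.
(AB)_{11} = -0.7*-7 + 7.1*-8.6 + -2.2*7.3 = -72.22
(AB)_{22} = 5.8*-7.7 + -2.3*-4 + 4.5*-4.1 = -53.91
(AB)_{33} = -8.6*4.1 + 0.8*-4.8 + 8*-3.5 = -67.1
Tr(AB) = -72.22 + -53.91 + -67.1 = -193.23

-193.23


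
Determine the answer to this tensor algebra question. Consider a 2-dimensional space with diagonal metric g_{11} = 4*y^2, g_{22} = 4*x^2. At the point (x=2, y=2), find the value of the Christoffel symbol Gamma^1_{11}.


For a diagonal metric, Gamma^k_{ij} = (1/2) g^{kk} (dg_{ik}/dx_j + dg_{jk}/dx_i - dg_{ij}/dx_k).
The metric is diagonal, so g_{ab} = 0 for a != b.
At the given point: g_{11} = 16, g_{22} = 16
g^{11} = 1/16
dg_{11}/dx_1 = dg_{11}/dx_1 = 0
dg_{11}/dx_1 = dg_{11}/dx_1 = 0
dg_{11}/dx_1 = dg_{11}/dx_1 = 0
Numerator = 0 + 0 - 0 = 0
Gamma^1_{11} = 0 / (2 * 16) = 0

0


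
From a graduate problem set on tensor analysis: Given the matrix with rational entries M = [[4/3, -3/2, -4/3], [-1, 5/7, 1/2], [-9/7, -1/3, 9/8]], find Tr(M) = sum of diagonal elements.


The trace is the sum of diagonal entries.
Diagonal: M[1,1] = 4/3, M[2,2] = 5/7, M[3,3] = 9/8
Tr(M) = 4/3 + 5/7 + 9/8
Computing step by step:
After adding M[1,1]: 4/3
After adding M[2,2]: 43/21
After adding M[3,3]: 533/168
Tr(M) = 533/168

533/168


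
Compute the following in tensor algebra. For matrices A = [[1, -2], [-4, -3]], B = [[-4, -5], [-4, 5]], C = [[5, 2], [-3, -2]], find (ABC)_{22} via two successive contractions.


(ABC)_{22} = sum_m (AB)_{2m} C_{m2}. First compute row 2 of AB.
(AB)_{21} = -4*-4 + -3*-4 = 28
(AB)_{22} = -4*-5 + -3*5 = 5
Now contract with column 2 of C:
(AB)_{21} * C_{12} = 28 * 2 = 56
(AB)_{22} * C_{22} = 5 * -2 = -10
(ABC)_{22} = 56 + -10 = 46

46


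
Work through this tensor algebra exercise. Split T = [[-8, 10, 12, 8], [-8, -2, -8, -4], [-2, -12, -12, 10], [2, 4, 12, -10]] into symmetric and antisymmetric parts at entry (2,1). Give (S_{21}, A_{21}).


T_{21} = -8
T_{12} = 10
S_{21} = (-8 + 10)/2 = 2/2 = 1
A_{21} = (-8 - 10)/2 = -18/2 = -9
Check: S + A = 1 + -9 = -8 = T_{21}.

(1, -9)


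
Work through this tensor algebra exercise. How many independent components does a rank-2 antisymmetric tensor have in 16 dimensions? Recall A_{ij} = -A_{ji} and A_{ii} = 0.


An antisymmetric rank-2 tensor satisfies A_{ij} = -A_{ji}, so diagonal entries are zero.
The independent components are the upper-triangular entries: C(n, 2) = n(n-1)/2.
n = 16
C(16, 2) = 16 * 15 / 2 = 240 / 2 = 120

120


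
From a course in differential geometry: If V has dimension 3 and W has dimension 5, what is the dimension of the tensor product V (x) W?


The dimension of a tensor product is the product of dimensions.
dim(V) = 3, dim(W) = 5
dim(V (x) W) = 3 * 5 = 15

15


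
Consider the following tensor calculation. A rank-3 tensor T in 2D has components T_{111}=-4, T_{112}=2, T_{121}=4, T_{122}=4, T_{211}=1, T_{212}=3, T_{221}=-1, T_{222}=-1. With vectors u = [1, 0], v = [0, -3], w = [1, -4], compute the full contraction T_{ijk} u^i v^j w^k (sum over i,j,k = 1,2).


S = sum over i,j,k of T_{ijk} u_i v_j w_k. Expanding all 8 terms:
T_{111}*u_1*v_1*w_1 = -4*1*0*1 = 0  (running total: 0)
T_{112}*u_1*v_1*w_2 = 2*1*0*-4 = 0  (running total: 0)
T_{121}*u_1*v_2*w_1 = 4*1*-3*1 = -12  (running total: -12)
T_{122}*u_1*v_2*w_2 = 4*1*-3*-4 = 48  (running total: 36)
T_{211}*u_2*v_1*w_1 = 1*0*0*1 = 0  (running total: 36)
T_{212}*u_2*v_1*w_2 = 3*0*0*-4 = 0  (running total: 36)
T_{221}*u_2*v_2*w_1 = -1*0*-3*1 = 0  (running total: 36)
T_{222}*u_2*v_2*w_2 = -1*0*-3*-4 = 0  (running total: 36)
S = 36

36


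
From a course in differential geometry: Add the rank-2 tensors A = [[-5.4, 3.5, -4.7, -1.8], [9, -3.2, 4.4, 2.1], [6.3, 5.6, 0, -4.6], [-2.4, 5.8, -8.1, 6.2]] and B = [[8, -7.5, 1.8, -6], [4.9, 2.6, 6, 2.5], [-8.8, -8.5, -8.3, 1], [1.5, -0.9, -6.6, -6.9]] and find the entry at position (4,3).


Tensor addition is component-wise: (A + B)_{ij} = A_{ij} + B_{ij}.
A_{43} = -8.1
B_{43} = -6.6
(A + B)_{43} = -8.1 + -6.6 = -14.7

-14.7


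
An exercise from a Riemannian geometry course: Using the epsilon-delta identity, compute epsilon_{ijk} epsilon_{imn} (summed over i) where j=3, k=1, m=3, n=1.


Using the identity: epsilon_{ijk} epsilon_{imn} = delta_{jm} delta_{kn} - delta_{jn} delta_{km}.
delta_{33} = 1
delta_{11} = 1
delta_{31} = 0
delta_{13} = 0
Result = 1 * 1 - 0 * 0 = 1 - 0 = 1

1


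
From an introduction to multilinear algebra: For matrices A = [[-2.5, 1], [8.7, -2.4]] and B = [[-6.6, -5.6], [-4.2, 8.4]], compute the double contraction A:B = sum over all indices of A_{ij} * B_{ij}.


A:B = sum over all i,j of A_{ij} * B_{ij}.
Row 1: -2.5*-6.6=16.5, 1*-5.6=-5.6 => row sum = 10.9
Row 2: 8.7*-4.2=-36.54, -2.4*8.4=-20.16 => row sum = -56.7
Total = 10.9 + -56.7 = -45.8

-45.8


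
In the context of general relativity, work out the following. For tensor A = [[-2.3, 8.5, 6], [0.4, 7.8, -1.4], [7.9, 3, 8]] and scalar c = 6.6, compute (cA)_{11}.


Scalar multiplication: (cA)_{ij} = c * A_{ij}.
c = 6.6
A_{11} = -2.3
(cA)_{11} = 6.6 * -2.3 = -15.18

-15.18


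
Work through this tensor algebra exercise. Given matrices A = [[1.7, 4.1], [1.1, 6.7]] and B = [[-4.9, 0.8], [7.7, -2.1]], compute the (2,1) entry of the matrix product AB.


(AB)_{ij} = sum_k A_{ik} B_{kj}.
For i=2, j=1:
A_{21} * B_{11} = 1.1 * -4.9 = -5.39
A_{22} * B_{21} = 6.7 * 7.7 = 51.59
Sum = -5.39 + 51.59 = 46.2

46.2


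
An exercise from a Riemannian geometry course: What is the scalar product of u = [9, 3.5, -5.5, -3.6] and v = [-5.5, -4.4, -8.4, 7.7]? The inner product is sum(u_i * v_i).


The inner product u . v = sum of u_i * v_i.
Term-by-term: 9 * -5.5, 3.5 * -4.4, -5.5 * -8.4, -3.6 * 7.7
Products: -49.5, -15.4, 46.2, -27.72
Sum = -49.5 + -15.4 + 46.2 + -27.72 = -46.42

-46.42


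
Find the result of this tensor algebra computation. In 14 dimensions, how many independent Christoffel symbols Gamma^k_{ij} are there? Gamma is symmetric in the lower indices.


Christoffel symbols Gamma^k_{ij} are symmetric in i,j, so there are d * d(d+1)/2 independent symbols.
d = 14
d(d+1)/2 = 14 * 15 / 2 = 105
Total = 14 * 105 = 1470

1470


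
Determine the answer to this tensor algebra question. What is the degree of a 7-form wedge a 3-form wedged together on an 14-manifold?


The degree of a wedge product is the sum of the degrees of the individual forms.
Degrees: 7, 3
Total degree = 7 + 3 = 10

10


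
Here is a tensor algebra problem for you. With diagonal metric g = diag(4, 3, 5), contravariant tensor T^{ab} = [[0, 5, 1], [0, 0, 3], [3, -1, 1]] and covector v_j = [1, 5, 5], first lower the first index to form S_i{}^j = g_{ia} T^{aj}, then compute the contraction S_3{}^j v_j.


Step 1: lower the first index. For a diagonal metric, g_{ia} T^{aj} = g_{ii} T^{ij} (no sum on i).
g_{33} = 5
S_3{}^1 = 5 * T^{31} = 5 * 3 = 15
S_3{}^2 = 5 * T^{32} = 5 * -1 = -5
S_3{}^3 = 5 * T^{33} = 5 * 1 = 5
Step 2: contract S_3{}^j with v_j.
S_3{}^1 * v_1 = 15 * 1 = 15
S_3{}^2 * v_2 = -5 * 5 = -25
S_3{}^3 * v_3 = 5 * 5 = 25
Result = 15 + -25 + 25 = 15

15


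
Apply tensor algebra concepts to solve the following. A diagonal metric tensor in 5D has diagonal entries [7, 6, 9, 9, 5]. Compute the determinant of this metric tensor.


For a diagonal metric, the determinant is the product of diagonal entries.
Diagonal entries: 7, 6, 9, 9, 5
det(g) = 7 * 6 * 9 * 9 * 5 = 17010

17010


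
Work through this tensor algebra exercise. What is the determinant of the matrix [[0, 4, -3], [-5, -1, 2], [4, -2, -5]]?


Expanding along the first row, det(A) = a11*M_11 - a12*M_12 + a13*M_13, where M_1j is the (1,j) minor.
Minor M_11 = -1*-5 - 2*-2 = 9
Minor M_12 = -5*-5 - 2*4 = 17
Minor M_13 = -5*-2 - -1*4 = 14
det = 0*(9) - 4*(17) + -3*(14)
    = 0 - 68 + -42
    = -110

-110


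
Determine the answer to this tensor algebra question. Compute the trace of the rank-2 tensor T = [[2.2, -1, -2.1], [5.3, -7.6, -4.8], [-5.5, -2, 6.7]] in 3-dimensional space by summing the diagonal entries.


The contraction (trace) of a rank-2 tensor is the sum of its diagonal elements.
Diagonal entries: A[1,1] = 2.2, A[2,2] = -7.6, A[3,3] = 6.7
Tr(A) = 2.2 + -7.6 + 6.7 = 1.3

1.3


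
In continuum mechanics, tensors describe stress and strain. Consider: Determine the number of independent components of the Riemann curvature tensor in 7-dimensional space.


The Riemann tensor in d dimensions has d^2(d^2 - 1)/12 independent components.
d = 7, so d^2 = 49
d^2 - 1 = 48
d^2(d^2 - 1) = 49 * 48 = 2352
Divide by 12: 2352 / 12 = 196

196


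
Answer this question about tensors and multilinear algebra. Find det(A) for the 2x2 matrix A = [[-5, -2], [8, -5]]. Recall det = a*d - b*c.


For a 2x2 matrix [[a, b], [c, d]], det = a*d - b*c.
a = -5, b = -2, c = 8, d = -5
a*d = -5 * -5 = 25
b*c = -2 * 8 = -16
det = 25 - -16 = 41

41


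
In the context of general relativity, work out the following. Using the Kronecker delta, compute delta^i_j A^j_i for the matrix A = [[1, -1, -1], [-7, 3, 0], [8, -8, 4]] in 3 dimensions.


The contraction (trace) of a rank-2 tensor is the sum of its diagonal elements.
Diagonal entries: A[1,1] = 1, A[2,2] = 3, A[3,3] = 4
Tr(A) = 1 + 3 + 4 = 8

8


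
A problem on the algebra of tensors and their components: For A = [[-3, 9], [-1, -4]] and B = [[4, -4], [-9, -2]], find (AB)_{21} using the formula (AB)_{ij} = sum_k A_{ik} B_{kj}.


(AB)_{ij} = sum_k A_{ik} B_{kj}.
For i=2, j=1:
A_{21} * B_{11} = -1 * 4 = -4
A_{22} * B_{21} = -4 * -9 = 36
Sum = -4 + 36 = 32

32


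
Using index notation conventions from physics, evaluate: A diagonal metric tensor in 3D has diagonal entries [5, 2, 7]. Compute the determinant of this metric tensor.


For a diagonal metric, the determinant is the product of diagonal entries.
Diagonal entries: 5, 2, 7
det(g) = 5 * 2 * 7 = 70

70


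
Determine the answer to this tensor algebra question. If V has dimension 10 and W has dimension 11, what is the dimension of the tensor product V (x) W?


The dimension of a tensor product is the product of dimensions.
dim(V) = 10, dim(W) = 11
dim(V (x) W) = 10 * 11 = 110

110


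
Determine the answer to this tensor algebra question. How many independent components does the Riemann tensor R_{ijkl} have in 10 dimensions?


The Riemann tensor in d dimensions has d^2(d^2 - 1)/12 independent components.
d = 10, so d^2 = 100
d^2 - 1 = 99
d^2(d^2 - 1) = 100 * 99 = 9900
Divide by 12: 9900 / 12 = 825

825


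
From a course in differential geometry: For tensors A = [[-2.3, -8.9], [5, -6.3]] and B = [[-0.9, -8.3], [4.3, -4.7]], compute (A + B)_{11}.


Tensor addition is component-wise: (A + B)_{ij} = A_{ij} + B_{ij}.
A_{11} = -2.3
B_{11} = -0.9
(A + B)_{11} = -2.3 + -0.9 = -3.2

-3.2


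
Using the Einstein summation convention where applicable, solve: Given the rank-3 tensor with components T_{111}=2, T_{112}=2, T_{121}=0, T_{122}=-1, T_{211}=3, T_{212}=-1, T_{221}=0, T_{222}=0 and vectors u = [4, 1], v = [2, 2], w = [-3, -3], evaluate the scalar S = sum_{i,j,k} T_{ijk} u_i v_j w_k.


S = sum over i,j,k of T_{ijk} u_i v_j w_k. Expanding all 8 terms:
T_{111}*u_1*v_1*w_1 = 2*4*2*-3 = -48  (running total: -48)
T_{112}*u_1*v_1*w_2 = 2*4*2*-3 = -48  (running total: -96)
T_{121}*u_1*v_2*w_1 = 0*4*2*-3 = 0  (running total: -96)
T_{122}*u_1*v_2*w_2 = -1*4*2*-3 = 24  (running total: -72)
T_{211}*u_2*v_1*w_1 = 3*1*2*-3 = -18  (running total: -90)
T_{212}*u_2*v_1*w_2 = -1*1*2*-3 = 6  (running total: -84)
T_{221}*u_2*v_2*w_1 = 0*1*2*-3 = 0  (running total: -84)
T_{222}*u_2*v_2*w_2 = 0*1*2*-3 = 0  (running total: -84)
S = -84

-84


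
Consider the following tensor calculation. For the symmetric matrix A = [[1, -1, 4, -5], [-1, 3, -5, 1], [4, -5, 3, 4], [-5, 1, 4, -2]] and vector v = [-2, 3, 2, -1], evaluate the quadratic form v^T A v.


First compute Av:
(Av)_1 = 1*-2 + -1*3 + 4*2 + -5*-1 = 8
(Av)_2 = -1*-2 + 3*3 + -5*2 + 1*-1 = 0
(Av)_3 = 4*-2 + -5*3 + 3*2 + 4*-1 = -21
(Av)_4 = -5*-2 + 1*3 + 4*2 + -2*-1 = 23
Av = [8, 0, -21, 23]
Then v^T (Av) = -2*8 + 3*0 + 2*-21 + -1*23
= -16 + 0 + -42 + -23 = -81

-81


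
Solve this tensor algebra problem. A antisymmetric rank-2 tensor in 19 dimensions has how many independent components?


A antisymmetric rank-2 tensor in d dimensions has d(d-1)/2 independent components.
d = 19
d(d-1)/2 = 19 * 18 / 2 = 342 / 2 = 171

171


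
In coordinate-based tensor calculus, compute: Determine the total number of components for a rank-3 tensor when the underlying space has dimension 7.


The number of components of a rank-r tensor in d dimensions is d^r.
Here d = 7 and r = 3.
7^3 = 343

343


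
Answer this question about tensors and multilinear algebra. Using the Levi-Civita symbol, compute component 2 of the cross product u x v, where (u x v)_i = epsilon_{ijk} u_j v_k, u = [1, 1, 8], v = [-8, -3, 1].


(u x v)_2 = sum_{j,k} epsilon_{2jk} u_j v_k. Only permutations of (1,2,3) contribute; the two non-zero terms are:
eps_{213} u_1 v_3 = -1 * 1 * 1 = -1
eps_{231} u_3 v_1 = 1 * 8 * -8 = -64
(u x v)_2 = -65

-65


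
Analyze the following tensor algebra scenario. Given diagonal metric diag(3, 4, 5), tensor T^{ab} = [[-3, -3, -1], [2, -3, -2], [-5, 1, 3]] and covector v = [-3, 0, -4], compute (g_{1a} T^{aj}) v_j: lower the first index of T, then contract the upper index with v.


Step 1: lower the first index. For a diagonal metric, g_{ia} T^{aj} = g_{ii} T^{ij} (no sum on i).
g_{11} = 3
S_1{}^1 = 3 * T^{11} = 3 * -3 = -9
S_1{}^2 = 3 * T^{12} = 3 * -3 = -9
S_1{}^3 = 3 * T^{13} = 3 * -1 = -3
Step 2: contract S_1{}^j with v_j.
S_1{}^1 * v_1 = -9 * -3 = 27
S_1{}^2 * v_2 = -9 * 0 = 0
S_1{}^3 * v_3 = -3 * -4 = 12
Result = 27 + 0 + 12 = 39

39


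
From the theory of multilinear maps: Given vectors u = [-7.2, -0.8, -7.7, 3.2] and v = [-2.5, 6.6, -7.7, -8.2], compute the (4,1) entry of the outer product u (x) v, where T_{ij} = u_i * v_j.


The outer product entry T_{ij} = u_i * v_j.
We need i=4, j=1.
u_4 = 3.2, v_1 = -2.5
T_{4,1} = 3.2 * -2.5 = -8

-8


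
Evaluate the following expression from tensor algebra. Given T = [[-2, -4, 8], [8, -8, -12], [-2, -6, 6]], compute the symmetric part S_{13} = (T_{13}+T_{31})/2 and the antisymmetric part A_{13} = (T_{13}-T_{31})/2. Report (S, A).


T_{13} = 8
T_{31} = -2
S_{13} = (8 + -2)/2 = 6/2 = 3
A_{13} = (8 - -2)/2 = 10/2 = 5
Check: S + A = 3 + 5 = 8 = T_{13}.

(3, 5)


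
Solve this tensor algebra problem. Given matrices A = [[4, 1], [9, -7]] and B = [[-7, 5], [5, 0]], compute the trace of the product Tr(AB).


Tr(AB) = sum_i (AB)_{ii} where (AB)_{ii} = sum_k A_{ik} B_{ki}.
(AB)_{11} = 4*-7 + 1*5 = -23
(AB)_{22} = 9*5 + -7*0 = 45
Tr(AB) = -23 + 45 = 22

22


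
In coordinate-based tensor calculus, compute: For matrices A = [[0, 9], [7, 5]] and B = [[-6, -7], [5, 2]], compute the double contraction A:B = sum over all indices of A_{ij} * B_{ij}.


A:B = sum over all i,j of A_{ij} * B_{ij}.
Row 1: 0*-6=0, 9*-7=-63 => row sum = -63
Row 2: 7*5=35, 5*2=10 => row sum = 45
Total = -63 + 45 = -18

-18


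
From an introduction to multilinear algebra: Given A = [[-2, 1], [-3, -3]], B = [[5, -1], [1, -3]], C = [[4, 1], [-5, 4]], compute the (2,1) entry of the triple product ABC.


(ABC)_{21} = sum_m (AB)_{2m} C_{m1}. First compute row 2 of AB.
(AB)_{21} = -3*5 + -3*1 = -18
(AB)_{22} = -3*-1 + -3*-3 = 12
Now contract with column 1 of C:
(AB)_{21} * C_{11} = -18 * 4 = -72
(AB)_{22} * C_{21} = 12 * -5 = -60
(ABC)_{21} = -72 + -60 = -132

-132


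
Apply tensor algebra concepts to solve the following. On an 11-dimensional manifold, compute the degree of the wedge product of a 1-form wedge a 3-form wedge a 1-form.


The degree of a wedge product is the sum of the degrees of the individual forms.
Degrees: 1, 3, 1
Total degree = 1 + 3 + 1 = 5

5


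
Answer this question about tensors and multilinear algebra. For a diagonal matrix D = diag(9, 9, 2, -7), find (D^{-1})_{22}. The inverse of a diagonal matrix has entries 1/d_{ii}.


For a diagonal matrix, the inverse has entries (D^{-1})_{ii} = 1/d_{ii}.
The diagonal entries are: d_{11} = 9, d_{22} = 9, d_{33} = 2, d_{44} = -7
We need (D^{-1})_{22} = 1/d_{22} = 1/9 = 1/9

1/9


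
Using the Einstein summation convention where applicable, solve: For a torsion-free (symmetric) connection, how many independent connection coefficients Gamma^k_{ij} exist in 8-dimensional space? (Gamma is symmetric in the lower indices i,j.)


Christoffel symbols Gamma^k_{ij} are symmetric in i,j, so there are d * d(d+1)/2 independent symbols.
d = 8
d(d+1)/2 = 8 * 9 / 2 = 36
Total = 8 * 36 = 288

288


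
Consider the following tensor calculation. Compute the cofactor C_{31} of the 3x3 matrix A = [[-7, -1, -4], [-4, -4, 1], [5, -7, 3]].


To find cofactor C_{31}, delete row 3 and column 1.
The resulting 2x2 submatrix is: [[-1, -4], [-4, 1]]
Minor M_{31} = -1*1 - -4*-4
  = -1 - 16 = -17
Sign = (-1)^(3+1) = (-1)^4 = 1
Cofactor C_{31} = 1 * -17 = -17

-17


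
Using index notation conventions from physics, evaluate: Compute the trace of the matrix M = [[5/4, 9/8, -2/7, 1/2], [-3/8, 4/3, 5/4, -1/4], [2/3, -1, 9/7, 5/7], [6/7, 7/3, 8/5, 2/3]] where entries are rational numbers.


The trace is the sum of diagonal entries.
Diagonal: M[1,1] = 5/4, M[2,2] = 4/3, M[3,3] = 9/7, M[4,4] = 2/3
Tr(M) = 5/4 + 4/3 + 9/7 + 2/3
Computing step by step:
After adding M[1,1]: 5/4
After adding M[2,2]: 31/12
After adding M[3,3]: 325/84
After adding M[4,4]: 127/28
Tr(M) = 127/28

127/28


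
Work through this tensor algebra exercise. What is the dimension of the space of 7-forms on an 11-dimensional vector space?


The dimension of the space of p-forms on an n-dimensional space is C(n, p).
n = 11, p = 7
C(11, 7) = 11! / (7! * 4!) = 330

330


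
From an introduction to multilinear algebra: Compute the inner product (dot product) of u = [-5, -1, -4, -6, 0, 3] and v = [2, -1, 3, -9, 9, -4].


The inner product u . v = sum of u_i * v_i.
Term-by-term: -5 * 2, -1 * -1, -4 * 3, -6 * -9, 0 * 9, 3 * -4
Products: -10, 1, -12, 54, 0, -12
Sum = -10 + 1 + -12 + 54 + 0 + -12 = 21

21


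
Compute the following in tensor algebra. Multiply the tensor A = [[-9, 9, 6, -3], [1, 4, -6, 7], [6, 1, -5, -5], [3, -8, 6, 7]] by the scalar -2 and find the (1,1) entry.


Scalar multiplication: (cA)_{ij} = c * A_{ij}.
c = -2
A_{11} = -9
(cA)_{11} = -2 * -9 = 18

18


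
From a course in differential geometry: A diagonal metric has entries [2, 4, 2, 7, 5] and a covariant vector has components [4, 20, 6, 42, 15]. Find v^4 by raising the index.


To raise an index with a diagonal metric: v^i = v_i / g_{ii}.
For index 4: v_4 = 42, g_{44} = 7
v^4 = 42 / 7 = 6

6


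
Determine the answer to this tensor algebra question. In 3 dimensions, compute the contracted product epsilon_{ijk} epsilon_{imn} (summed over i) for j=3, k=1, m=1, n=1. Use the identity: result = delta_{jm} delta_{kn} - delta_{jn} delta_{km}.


Using the identity: epsilon_{ijk} epsilon_{imn} = delta_{jm} delta_{kn} - delta_{jn} delta_{km}.
delta_{31} = 0
delta_{11} = 1
delta_{31} = 0
delta_{11} = 1
Result = 0 * 1 - 0 * 1 = 0 - 0 = 0

0


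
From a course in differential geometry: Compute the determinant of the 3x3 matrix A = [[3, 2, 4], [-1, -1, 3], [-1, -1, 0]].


Expanding along the first row, det(A) = a11*M_11 - a12*M_12 + a13*M_13, where M_1j is the (1,j) minor.
Minor M_11 = -1*0 - 3*-1 = 3
Minor M_12 = -1*0 - 3*-1 = 3
Minor M_13 = -1*-1 - -1*-1 = 0
det = 3*(3) - 2*(3) + 4*(0)
    = 9 - 6 + 0
    = 3

3


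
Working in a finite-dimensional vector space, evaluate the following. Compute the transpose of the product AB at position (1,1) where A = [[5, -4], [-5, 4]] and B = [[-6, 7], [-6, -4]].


(AB)^T_{ij} = (AB)_{ji} = sum_k A_{jk} B_{ki}.
For i=1, j=1 we need (AB)_{11}:
A_{11} * B_{11} = 5 * -6 = -30
A_{12} * B_{21} = -4 * -6 = 24
Sum = -30 + 24 = -6

-6


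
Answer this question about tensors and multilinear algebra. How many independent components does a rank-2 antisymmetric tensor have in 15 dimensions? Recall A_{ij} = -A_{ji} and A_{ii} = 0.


An antisymmetric rank-2 tensor satisfies A_{ij} = -A_{ji}, so diagonal entries are zero.
The independent components are the upper-triangular entries: C(n, 2) = n(n-1)/2.
n = 15
C(15, 2) = 15 * 14 / 2 = 210 / 2 = 105

105


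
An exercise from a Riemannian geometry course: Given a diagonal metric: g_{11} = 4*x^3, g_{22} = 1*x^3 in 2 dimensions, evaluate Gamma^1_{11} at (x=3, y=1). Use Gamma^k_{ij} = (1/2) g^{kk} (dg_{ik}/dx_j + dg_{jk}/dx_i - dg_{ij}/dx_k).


For a diagonal metric, Gamma^k_{ij} = (1/2) g^{kk} (dg_{ik}/dx_j + dg_{jk}/dx_i - dg_{ij}/dx_k).
The metric is diagonal, so g_{ab} = 0 for a != b.
At the given point: g_{11} = 108, g_{22} = 27
g^{11} = 1/108
dg_{11}/dx_1 = dg_{11}/dx_1 = 108
dg_{11}/dx_1 = dg_{11}/dx_1 = 108
dg_{11}/dx_1 = dg_{11}/dx_1 = 108
Numerator = 108 + 108 - 108 = 108
Gamma^1_{11} = 108 / (2 * 108) = 1/2

1/2


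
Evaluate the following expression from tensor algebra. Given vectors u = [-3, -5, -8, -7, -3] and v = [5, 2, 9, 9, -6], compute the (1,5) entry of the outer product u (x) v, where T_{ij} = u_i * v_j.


The outer product entry T_{ij} = u_i * v_j.
We need i=1, j=5.
u_1 = -3, v_5 = -6
T_{1,5} = -3 * -6 = 18

18


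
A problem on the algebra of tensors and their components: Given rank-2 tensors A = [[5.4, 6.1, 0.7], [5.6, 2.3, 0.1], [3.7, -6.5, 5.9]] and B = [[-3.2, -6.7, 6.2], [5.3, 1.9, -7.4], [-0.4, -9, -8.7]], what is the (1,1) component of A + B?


Tensor addition is component-wise: (A + B)_{ij} = A_{ij} + B_{ij}.
A_{11} = 5.4
B_{11} = -3.2
(A + B)_{11} = 5.4 + -3.2 = 2.2

2.2


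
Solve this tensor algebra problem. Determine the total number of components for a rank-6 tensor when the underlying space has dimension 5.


The number of components of a rank-r tensor in d dimensions is d^r.
Here d = 5 and r = 6.
5^6 = 15625

15625


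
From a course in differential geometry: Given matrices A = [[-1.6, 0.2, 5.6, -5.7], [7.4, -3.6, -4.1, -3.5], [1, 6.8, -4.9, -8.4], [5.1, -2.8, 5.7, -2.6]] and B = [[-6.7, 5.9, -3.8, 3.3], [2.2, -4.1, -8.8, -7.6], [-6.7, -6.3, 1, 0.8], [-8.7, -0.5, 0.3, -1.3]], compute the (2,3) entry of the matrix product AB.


(AB)_{ij} = sum_k A_{ik} B_{kj}.
For i=2, j=3:
A_{21} * B_{13} = 7.4 * -3.8 = -28.12
A_{22} * B_{23} = -3.6 * -8.8 = 31.68
A_{23} * B_{33} = -4.1 * 1 = -4.1
A_{24} * B_{43} = -3.5 * 0.3 = -1.05
Sum = -28.12 + 31.68 + -4.1 + -1.05 = -1.59

-1.59
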